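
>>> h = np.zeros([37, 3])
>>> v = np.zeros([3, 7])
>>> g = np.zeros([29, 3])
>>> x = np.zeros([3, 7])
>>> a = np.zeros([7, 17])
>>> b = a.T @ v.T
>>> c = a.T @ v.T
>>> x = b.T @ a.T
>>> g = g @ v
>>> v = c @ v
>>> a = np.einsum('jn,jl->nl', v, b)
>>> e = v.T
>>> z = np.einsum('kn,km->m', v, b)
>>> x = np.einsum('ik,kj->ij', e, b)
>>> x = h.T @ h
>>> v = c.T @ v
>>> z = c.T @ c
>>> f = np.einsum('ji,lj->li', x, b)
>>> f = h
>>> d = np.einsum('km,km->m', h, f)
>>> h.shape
(37, 3)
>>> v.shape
(3, 7)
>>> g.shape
(29, 7)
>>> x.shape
(3, 3)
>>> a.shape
(7, 3)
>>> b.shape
(17, 3)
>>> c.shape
(17, 3)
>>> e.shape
(7, 17)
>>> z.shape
(3, 3)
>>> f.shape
(37, 3)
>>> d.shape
(3,)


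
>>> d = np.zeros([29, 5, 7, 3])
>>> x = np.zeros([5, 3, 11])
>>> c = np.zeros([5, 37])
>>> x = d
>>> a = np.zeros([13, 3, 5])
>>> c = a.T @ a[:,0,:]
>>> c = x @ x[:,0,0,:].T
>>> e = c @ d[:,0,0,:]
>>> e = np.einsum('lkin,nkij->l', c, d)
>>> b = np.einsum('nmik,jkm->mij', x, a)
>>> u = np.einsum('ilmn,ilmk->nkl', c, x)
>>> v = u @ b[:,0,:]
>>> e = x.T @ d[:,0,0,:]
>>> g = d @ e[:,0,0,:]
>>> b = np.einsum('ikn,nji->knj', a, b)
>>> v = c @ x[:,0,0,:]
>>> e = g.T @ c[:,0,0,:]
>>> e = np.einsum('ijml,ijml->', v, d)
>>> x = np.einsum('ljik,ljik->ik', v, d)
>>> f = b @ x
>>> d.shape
(29, 5, 7, 3)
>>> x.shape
(7, 3)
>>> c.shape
(29, 5, 7, 29)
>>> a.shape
(13, 3, 5)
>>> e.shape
()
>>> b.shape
(3, 5, 7)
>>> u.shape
(29, 3, 5)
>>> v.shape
(29, 5, 7, 3)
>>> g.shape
(29, 5, 7, 3)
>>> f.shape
(3, 5, 3)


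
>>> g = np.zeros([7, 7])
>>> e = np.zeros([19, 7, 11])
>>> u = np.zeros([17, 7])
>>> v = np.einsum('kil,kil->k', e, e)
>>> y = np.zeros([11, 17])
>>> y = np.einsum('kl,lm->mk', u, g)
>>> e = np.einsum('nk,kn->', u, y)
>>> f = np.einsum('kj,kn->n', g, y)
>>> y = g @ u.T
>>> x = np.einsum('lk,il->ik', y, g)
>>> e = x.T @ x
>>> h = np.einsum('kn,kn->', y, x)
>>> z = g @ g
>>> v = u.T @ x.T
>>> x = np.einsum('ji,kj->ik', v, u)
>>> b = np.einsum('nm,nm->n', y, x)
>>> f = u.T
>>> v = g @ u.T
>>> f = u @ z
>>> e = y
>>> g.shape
(7, 7)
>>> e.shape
(7, 17)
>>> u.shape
(17, 7)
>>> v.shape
(7, 17)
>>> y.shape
(7, 17)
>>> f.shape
(17, 7)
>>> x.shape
(7, 17)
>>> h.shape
()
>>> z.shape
(7, 7)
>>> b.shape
(7,)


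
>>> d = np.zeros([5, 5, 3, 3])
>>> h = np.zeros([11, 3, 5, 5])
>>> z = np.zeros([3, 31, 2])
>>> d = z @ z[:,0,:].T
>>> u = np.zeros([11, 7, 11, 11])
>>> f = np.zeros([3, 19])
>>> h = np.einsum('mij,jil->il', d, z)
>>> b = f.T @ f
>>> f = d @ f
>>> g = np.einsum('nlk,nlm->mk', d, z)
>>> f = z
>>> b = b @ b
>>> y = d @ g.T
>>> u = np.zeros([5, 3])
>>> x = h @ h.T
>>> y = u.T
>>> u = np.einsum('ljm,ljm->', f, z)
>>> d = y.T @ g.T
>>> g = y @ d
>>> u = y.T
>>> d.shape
(5, 2)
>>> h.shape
(31, 2)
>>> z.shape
(3, 31, 2)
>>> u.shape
(5, 3)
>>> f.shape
(3, 31, 2)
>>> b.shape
(19, 19)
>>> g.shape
(3, 2)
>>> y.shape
(3, 5)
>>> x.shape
(31, 31)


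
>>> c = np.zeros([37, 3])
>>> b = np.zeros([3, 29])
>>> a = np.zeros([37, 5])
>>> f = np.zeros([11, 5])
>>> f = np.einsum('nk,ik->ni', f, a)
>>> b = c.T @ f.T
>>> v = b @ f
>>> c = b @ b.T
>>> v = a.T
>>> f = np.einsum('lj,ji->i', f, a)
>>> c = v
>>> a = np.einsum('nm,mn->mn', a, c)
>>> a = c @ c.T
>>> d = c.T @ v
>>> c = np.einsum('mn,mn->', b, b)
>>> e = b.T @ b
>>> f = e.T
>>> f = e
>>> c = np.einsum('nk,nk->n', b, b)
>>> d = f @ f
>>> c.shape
(3,)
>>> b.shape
(3, 11)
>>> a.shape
(5, 5)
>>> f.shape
(11, 11)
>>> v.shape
(5, 37)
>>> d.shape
(11, 11)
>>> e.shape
(11, 11)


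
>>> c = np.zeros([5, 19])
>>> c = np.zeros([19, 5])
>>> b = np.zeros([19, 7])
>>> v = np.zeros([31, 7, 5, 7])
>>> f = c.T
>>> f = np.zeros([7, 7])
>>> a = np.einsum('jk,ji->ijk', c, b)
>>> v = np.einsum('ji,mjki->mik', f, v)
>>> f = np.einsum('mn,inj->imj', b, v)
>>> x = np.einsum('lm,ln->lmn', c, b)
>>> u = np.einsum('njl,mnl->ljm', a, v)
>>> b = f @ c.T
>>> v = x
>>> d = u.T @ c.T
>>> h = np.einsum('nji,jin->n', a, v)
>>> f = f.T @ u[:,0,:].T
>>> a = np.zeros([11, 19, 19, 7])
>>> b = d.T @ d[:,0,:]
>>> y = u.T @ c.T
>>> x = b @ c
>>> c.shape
(19, 5)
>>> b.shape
(19, 19, 19)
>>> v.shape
(19, 5, 7)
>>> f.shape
(5, 19, 5)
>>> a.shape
(11, 19, 19, 7)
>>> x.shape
(19, 19, 5)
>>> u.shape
(5, 19, 31)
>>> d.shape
(31, 19, 19)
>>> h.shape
(7,)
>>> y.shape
(31, 19, 19)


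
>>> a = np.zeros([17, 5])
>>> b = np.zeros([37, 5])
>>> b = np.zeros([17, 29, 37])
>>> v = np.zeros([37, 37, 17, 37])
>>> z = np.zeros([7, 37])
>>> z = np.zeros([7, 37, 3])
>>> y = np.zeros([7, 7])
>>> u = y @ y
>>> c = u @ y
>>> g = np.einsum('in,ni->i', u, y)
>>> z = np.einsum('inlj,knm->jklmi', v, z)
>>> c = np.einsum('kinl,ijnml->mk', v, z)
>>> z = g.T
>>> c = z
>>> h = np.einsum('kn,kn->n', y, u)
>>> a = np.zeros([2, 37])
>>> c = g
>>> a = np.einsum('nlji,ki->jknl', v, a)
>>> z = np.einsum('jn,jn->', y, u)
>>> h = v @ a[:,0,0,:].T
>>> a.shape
(17, 2, 37, 37)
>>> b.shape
(17, 29, 37)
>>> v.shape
(37, 37, 17, 37)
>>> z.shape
()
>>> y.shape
(7, 7)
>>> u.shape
(7, 7)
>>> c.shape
(7,)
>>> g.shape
(7,)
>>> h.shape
(37, 37, 17, 17)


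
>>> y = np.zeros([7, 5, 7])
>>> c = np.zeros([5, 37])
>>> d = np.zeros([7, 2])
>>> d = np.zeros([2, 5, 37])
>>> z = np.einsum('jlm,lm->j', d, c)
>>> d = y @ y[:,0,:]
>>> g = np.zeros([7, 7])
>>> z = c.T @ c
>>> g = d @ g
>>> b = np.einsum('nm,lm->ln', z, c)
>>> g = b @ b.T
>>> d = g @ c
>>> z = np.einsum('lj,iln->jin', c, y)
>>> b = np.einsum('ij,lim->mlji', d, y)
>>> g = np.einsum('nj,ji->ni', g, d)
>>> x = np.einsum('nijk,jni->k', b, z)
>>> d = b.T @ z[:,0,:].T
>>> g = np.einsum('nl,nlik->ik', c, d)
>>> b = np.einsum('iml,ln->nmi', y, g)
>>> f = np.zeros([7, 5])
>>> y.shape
(7, 5, 7)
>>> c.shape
(5, 37)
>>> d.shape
(5, 37, 7, 37)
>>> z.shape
(37, 7, 7)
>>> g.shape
(7, 37)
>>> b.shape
(37, 5, 7)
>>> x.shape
(5,)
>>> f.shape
(7, 5)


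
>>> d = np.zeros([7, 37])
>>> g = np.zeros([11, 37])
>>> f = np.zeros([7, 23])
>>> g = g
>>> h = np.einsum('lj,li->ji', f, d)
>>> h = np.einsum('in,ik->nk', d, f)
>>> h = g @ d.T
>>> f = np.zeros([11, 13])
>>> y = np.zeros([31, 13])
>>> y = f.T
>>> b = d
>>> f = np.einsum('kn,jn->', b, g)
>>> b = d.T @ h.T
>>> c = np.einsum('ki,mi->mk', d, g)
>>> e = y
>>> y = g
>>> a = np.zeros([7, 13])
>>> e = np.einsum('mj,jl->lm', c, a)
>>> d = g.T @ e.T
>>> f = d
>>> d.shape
(37, 13)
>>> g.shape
(11, 37)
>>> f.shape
(37, 13)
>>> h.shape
(11, 7)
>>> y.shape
(11, 37)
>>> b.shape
(37, 11)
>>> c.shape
(11, 7)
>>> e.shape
(13, 11)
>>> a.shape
(7, 13)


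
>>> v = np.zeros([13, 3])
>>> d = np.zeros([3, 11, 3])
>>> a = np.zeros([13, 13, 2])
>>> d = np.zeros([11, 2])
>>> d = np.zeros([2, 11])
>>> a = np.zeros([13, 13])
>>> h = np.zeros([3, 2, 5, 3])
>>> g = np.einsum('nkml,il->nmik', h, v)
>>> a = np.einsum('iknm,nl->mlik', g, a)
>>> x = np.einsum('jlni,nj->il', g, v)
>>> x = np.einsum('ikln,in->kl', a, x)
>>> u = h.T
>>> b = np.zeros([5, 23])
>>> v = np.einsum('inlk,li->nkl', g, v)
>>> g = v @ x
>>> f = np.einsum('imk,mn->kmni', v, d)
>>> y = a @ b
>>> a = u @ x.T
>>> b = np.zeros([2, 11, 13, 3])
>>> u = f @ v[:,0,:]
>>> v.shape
(5, 2, 13)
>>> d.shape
(2, 11)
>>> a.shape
(3, 5, 2, 13)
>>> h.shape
(3, 2, 5, 3)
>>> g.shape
(5, 2, 3)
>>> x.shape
(13, 3)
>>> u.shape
(13, 2, 11, 13)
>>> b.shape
(2, 11, 13, 3)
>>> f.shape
(13, 2, 11, 5)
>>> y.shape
(2, 13, 3, 23)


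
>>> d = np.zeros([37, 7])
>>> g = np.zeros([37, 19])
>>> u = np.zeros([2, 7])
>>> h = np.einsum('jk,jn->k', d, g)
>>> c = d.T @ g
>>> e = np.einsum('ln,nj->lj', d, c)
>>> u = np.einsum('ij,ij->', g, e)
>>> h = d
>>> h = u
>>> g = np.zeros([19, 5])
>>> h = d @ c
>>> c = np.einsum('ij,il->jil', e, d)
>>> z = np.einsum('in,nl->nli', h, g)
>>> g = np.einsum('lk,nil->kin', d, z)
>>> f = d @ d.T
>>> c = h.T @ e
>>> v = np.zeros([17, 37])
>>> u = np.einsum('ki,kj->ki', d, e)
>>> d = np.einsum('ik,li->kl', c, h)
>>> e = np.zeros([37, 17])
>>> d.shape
(19, 37)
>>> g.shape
(7, 5, 19)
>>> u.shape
(37, 7)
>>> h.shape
(37, 19)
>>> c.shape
(19, 19)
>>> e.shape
(37, 17)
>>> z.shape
(19, 5, 37)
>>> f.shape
(37, 37)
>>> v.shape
(17, 37)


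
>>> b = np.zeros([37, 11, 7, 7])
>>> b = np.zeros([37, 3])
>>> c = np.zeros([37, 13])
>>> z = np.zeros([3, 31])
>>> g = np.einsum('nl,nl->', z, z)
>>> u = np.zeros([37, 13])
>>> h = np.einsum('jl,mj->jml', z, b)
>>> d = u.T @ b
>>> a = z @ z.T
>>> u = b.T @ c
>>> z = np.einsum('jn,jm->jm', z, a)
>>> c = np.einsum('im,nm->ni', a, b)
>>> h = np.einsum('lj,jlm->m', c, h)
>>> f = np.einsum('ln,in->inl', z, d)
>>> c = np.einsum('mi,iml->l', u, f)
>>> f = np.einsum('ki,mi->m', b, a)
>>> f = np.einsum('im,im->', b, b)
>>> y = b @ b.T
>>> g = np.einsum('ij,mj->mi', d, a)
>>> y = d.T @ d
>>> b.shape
(37, 3)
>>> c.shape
(3,)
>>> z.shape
(3, 3)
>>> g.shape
(3, 13)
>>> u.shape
(3, 13)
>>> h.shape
(31,)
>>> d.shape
(13, 3)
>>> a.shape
(3, 3)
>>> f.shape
()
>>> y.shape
(3, 3)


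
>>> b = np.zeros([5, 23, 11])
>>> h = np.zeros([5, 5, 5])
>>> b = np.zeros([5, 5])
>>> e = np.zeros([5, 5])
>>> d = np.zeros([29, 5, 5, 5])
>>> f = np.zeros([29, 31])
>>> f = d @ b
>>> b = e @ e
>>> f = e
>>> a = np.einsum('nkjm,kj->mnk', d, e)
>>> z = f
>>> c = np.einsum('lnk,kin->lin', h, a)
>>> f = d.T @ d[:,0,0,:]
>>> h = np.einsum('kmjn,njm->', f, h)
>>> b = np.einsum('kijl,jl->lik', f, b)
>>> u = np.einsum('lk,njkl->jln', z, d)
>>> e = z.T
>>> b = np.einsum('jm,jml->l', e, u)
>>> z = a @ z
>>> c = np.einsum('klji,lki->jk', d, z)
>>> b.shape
(29,)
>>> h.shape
()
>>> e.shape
(5, 5)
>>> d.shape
(29, 5, 5, 5)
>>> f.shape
(5, 5, 5, 5)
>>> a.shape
(5, 29, 5)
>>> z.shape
(5, 29, 5)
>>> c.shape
(5, 29)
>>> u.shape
(5, 5, 29)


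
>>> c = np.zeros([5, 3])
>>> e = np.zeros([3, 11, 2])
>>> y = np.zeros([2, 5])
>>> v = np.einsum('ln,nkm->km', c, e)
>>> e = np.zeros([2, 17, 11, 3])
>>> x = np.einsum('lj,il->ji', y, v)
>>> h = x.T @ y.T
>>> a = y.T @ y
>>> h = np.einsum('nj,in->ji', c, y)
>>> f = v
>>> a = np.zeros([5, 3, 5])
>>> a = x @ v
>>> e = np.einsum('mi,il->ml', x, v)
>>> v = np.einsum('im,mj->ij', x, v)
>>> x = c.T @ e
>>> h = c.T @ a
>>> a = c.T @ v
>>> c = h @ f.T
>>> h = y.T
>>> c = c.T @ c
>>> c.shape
(11, 11)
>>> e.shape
(5, 2)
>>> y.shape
(2, 5)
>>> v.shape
(5, 2)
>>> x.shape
(3, 2)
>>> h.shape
(5, 2)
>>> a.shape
(3, 2)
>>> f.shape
(11, 2)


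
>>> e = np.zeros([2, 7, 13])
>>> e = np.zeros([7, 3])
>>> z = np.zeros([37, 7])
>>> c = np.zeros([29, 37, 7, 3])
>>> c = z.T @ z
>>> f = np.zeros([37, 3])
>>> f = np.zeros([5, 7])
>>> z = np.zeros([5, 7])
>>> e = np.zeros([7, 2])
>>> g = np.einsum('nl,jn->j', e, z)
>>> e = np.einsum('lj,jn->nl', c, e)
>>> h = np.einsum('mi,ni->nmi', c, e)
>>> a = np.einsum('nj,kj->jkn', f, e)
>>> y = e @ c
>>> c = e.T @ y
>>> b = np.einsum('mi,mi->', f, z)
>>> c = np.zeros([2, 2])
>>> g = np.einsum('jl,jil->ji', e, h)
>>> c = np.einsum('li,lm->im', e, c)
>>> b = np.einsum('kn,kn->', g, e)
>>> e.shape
(2, 7)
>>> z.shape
(5, 7)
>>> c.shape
(7, 2)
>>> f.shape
(5, 7)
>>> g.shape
(2, 7)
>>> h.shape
(2, 7, 7)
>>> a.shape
(7, 2, 5)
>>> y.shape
(2, 7)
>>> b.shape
()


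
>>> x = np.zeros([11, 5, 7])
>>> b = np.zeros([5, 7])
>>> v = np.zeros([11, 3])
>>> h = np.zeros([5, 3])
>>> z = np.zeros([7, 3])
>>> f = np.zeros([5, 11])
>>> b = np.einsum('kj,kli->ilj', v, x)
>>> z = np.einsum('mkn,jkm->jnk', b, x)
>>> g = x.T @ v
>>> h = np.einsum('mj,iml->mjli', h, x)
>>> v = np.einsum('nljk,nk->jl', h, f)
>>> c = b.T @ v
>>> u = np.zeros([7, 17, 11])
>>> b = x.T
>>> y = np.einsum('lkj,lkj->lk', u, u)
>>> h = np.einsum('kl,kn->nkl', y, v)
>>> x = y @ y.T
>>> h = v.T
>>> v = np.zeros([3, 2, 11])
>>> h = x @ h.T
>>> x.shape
(7, 7)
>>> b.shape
(7, 5, 11)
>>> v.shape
(3, 2, 11)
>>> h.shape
(7, 3)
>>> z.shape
(11, 3, 5)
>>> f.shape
(5, 11)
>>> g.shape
(7, 5, 3)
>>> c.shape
(3, 5, 3)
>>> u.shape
(7, 17, 11)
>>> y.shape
(7, 17)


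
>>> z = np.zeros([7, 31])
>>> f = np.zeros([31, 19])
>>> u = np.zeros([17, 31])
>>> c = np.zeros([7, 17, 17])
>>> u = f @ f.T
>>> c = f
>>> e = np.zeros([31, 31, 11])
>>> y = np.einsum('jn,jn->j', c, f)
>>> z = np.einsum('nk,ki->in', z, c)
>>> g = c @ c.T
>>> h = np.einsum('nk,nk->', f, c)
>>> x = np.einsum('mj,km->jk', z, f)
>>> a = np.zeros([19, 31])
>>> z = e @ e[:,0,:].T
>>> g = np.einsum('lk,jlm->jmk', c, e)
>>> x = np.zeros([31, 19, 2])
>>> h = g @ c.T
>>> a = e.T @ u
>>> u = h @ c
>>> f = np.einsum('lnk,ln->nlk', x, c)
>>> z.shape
(31, 31, 31)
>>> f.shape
(19, 31, 2)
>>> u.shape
(31, 11, 19)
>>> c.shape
(31, 19)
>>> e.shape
(31, 31, 11)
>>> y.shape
(31,)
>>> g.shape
(31, 11, 19)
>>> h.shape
(31, 11, 31)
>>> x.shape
(31, 19, 2)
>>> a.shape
(11, 31, 31)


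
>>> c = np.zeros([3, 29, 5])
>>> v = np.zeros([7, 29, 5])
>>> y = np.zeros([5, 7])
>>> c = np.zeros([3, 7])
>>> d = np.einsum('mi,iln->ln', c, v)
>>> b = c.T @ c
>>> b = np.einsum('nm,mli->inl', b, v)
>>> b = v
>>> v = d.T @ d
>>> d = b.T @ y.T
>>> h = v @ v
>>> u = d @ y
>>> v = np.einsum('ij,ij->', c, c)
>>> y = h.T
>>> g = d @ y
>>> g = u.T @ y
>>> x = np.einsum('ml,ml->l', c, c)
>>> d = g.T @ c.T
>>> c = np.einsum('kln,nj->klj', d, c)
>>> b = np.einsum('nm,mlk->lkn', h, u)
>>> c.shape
(5, 29, 7)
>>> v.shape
()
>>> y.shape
(5, 5)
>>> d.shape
(5, 29, 3)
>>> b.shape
(29, 7, 5)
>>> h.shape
(5, 5)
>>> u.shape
(5, 29, 7)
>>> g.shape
(7, 29, 5)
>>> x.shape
(7,)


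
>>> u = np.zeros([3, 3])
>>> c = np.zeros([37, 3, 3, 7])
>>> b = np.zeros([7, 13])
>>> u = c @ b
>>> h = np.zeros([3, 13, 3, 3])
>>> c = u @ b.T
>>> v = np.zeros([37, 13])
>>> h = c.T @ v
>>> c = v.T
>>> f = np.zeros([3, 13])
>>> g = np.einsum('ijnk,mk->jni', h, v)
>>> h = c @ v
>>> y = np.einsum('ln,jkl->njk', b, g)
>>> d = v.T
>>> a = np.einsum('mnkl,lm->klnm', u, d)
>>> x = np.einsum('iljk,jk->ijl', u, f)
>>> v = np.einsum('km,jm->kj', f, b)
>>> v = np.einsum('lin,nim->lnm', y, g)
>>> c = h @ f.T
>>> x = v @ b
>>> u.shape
(37, 3, 3, 13)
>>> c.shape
(13, 3)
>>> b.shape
(7, 13)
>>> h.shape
(13, 13)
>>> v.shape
(13, 3, 7)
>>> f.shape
(3, 13)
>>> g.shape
(3, 3, 7)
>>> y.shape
(13, 3, 3)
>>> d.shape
(13, 37)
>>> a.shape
(3, 13, 3, 37)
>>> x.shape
(13, 3, 13)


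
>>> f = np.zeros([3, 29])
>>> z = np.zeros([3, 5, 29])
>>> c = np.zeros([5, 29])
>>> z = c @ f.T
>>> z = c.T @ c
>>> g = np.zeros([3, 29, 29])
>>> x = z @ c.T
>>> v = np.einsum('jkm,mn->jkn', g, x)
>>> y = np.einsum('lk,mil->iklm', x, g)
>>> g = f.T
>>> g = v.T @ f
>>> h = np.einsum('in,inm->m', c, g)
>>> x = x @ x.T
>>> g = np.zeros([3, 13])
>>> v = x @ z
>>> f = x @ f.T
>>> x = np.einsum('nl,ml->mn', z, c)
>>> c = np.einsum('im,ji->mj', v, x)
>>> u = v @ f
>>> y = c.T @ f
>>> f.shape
(29, 3)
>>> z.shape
(29, 29)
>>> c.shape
(29, 5)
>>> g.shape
(3, 13)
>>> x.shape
(5, 29)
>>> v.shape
(29, 29)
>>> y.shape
(5, 3)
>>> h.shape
(29,)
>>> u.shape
(29, 3)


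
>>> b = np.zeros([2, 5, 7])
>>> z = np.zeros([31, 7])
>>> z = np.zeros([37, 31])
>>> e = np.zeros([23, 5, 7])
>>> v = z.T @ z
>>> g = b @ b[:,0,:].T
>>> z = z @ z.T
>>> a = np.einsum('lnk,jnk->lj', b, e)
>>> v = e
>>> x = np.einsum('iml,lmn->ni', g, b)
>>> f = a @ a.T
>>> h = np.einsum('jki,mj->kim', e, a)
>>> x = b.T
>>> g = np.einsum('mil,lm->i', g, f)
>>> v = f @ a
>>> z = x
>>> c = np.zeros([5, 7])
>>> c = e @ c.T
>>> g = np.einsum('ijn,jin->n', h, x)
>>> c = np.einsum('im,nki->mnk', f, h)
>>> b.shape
(2, 5, 7)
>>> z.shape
(7, 5, 2)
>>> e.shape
(23, 5, 7)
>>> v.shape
(2, 23)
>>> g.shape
(2,)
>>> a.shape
(2, 23)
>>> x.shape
(7, 5, 2)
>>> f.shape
(2, 2)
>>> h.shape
(5, 7, 2)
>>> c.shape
(2, 5, 7)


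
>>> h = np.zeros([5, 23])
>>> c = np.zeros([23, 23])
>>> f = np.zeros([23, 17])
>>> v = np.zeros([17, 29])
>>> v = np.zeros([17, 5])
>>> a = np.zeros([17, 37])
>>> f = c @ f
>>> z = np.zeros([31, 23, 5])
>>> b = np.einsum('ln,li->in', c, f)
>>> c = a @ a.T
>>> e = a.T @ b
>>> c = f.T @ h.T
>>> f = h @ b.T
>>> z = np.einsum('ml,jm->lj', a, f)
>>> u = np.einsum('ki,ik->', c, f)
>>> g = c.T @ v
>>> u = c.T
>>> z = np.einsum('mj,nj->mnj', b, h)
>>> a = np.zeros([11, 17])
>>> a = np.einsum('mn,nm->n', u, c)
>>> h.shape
(5, 23)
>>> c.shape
(17, 5)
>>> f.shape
(5, 17)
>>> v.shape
(17, 5)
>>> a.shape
(17,)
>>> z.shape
(17, 5, 23)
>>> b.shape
(17, 23)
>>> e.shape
(37, 23)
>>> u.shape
(5, 17)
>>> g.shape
(5, 5)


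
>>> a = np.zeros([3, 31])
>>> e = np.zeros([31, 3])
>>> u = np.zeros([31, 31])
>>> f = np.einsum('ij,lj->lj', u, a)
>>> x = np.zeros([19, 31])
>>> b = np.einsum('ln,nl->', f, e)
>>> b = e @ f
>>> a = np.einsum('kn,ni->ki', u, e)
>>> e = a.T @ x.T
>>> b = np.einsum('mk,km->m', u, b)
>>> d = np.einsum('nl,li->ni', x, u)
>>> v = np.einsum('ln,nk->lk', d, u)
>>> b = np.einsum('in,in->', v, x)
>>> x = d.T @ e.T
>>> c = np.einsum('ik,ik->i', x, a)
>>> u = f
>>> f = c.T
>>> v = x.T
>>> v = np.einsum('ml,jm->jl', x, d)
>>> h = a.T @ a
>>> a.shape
(31, 3)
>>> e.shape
(3, 19)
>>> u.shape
(3, 31)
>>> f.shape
(31,)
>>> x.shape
(31, 3)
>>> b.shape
()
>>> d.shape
(19, 31)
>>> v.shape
(19, 3)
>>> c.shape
(31,)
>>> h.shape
(3, 3)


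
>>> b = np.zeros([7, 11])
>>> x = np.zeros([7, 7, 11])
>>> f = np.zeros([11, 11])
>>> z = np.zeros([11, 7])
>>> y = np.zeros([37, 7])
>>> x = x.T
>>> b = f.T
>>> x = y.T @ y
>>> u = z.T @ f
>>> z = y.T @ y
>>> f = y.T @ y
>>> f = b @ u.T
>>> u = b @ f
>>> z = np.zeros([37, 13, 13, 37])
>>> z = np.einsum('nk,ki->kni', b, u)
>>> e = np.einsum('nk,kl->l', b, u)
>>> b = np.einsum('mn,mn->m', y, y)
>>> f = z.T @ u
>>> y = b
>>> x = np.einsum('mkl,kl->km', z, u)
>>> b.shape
(37,)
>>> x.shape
(11, 11)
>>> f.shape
(7, 11, 7)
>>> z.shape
(11, 11, 7)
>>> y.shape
(37,)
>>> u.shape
(11, 7)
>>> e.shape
(7,)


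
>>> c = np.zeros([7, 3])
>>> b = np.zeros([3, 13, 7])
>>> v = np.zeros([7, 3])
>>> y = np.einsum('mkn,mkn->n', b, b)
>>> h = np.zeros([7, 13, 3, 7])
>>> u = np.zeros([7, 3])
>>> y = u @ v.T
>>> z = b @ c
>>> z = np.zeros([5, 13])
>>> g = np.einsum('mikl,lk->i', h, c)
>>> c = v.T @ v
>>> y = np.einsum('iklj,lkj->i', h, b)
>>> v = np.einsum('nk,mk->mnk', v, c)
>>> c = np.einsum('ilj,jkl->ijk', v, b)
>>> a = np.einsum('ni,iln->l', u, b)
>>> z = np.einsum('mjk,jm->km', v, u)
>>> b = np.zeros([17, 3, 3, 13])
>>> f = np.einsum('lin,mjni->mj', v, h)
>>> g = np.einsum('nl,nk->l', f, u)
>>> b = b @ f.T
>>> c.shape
(3, 3, 13)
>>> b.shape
(17, 3, 3, 7)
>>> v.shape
(3, 7, 3)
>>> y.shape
(7,)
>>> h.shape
(7, 13, 3, 7)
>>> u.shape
(7, 3)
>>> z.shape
(3, 3)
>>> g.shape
(13,)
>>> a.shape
(13,)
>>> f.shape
(7, 13)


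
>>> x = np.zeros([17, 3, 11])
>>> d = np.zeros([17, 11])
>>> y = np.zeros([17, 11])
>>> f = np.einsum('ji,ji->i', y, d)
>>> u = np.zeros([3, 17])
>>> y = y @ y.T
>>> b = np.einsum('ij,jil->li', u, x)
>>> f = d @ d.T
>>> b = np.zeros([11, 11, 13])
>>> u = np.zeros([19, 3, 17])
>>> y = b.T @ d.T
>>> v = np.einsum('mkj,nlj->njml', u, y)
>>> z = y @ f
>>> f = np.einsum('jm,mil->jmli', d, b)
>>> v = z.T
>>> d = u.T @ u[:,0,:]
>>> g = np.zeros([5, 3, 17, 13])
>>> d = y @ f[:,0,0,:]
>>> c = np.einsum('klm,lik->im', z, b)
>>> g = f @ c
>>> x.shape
(17, 3, 11)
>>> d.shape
(13, 11, 11)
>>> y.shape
(13, 11, 17)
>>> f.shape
(17, 11, 13, 11)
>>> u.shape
(19, 3, 17)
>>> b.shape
(11, 11, 13)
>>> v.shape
(17, 11, 13)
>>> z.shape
(13, 11, 17)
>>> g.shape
(17, 11, 13, 17)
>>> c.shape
(11, 17)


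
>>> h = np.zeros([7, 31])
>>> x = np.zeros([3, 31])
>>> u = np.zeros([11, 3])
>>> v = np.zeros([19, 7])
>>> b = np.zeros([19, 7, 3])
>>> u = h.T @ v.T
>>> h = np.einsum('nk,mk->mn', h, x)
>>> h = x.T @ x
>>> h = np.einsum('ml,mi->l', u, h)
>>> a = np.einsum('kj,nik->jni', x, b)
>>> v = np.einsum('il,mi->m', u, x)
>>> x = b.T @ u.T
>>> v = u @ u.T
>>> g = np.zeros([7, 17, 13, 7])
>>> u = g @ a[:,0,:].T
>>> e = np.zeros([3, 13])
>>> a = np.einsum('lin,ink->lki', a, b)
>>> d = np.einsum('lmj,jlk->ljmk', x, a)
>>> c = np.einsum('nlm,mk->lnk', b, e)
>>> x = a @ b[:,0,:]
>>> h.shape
(19,)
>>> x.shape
(31, 3, 3)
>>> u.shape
(7, 17, 13, 31)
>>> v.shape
(31, 31)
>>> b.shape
(19, 7, 3)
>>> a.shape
(31, 3, 19)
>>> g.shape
(7, 17, 13, 7)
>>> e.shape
(3, 13)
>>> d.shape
(3, 31, 7, 19)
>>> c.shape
(7, 19, 13)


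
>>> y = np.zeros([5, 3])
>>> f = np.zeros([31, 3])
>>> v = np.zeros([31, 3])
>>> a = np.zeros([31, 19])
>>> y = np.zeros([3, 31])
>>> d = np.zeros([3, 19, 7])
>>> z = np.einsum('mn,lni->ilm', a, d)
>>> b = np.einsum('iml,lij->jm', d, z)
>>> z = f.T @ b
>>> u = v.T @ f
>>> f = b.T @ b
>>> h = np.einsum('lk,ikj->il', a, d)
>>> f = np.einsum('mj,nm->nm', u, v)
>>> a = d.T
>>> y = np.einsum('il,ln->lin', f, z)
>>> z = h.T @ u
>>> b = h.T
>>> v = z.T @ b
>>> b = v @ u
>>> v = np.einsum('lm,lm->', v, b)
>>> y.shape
(3, 31, 19)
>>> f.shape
(31, 3)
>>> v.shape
()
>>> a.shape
(7, 19, 3)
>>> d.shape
(3, 19, 7)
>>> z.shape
(31, 3)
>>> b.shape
(3, 3)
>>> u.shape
(3, 3)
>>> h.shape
(3, 31)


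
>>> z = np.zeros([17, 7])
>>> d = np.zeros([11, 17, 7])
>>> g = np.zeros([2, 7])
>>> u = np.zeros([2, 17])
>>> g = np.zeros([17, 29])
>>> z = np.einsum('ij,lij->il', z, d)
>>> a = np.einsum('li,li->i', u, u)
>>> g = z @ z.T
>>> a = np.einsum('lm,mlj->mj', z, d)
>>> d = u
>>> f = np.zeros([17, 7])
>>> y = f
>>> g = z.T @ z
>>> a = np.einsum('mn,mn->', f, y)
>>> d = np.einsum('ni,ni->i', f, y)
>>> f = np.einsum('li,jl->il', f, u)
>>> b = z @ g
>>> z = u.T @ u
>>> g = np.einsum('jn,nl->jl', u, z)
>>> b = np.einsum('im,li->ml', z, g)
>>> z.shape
(17, 17)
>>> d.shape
(7,)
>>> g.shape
(2, 17)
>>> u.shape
(2, 17)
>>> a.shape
()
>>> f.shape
(7, 17)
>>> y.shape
(17, 7)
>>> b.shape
(17, 2)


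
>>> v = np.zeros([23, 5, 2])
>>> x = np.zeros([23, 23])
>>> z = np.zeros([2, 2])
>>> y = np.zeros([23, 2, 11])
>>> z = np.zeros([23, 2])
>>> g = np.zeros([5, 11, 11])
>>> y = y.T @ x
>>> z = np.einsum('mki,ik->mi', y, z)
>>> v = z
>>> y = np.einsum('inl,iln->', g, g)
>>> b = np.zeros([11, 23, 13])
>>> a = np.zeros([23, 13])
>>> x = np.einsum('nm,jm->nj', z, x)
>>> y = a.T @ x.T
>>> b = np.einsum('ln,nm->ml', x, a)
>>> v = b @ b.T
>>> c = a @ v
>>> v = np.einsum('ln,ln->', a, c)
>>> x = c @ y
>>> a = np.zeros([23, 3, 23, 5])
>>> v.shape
()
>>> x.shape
(23, 11)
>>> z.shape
(11, 23)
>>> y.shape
(13, 11)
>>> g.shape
(5, 11, 11)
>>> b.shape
(13, 11)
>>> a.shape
(23, 3, 23, 5)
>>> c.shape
(23, 13)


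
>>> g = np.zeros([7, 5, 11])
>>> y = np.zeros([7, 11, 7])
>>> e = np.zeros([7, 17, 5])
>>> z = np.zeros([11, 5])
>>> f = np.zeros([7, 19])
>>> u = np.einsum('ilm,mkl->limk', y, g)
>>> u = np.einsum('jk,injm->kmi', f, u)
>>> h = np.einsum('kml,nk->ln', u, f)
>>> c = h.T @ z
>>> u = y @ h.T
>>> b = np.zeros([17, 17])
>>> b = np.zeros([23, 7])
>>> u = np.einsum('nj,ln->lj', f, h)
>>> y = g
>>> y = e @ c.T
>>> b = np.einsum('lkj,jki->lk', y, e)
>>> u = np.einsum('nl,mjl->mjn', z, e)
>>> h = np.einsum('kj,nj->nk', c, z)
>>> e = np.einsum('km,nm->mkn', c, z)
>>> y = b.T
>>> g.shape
(7, 5, 11)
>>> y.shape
(17, 7)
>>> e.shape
(5, 7, 11)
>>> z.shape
(11, 5)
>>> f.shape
(7, 19)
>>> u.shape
(7, 17, 11)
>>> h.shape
(11, 7)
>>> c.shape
(7, 5)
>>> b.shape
(7, 17)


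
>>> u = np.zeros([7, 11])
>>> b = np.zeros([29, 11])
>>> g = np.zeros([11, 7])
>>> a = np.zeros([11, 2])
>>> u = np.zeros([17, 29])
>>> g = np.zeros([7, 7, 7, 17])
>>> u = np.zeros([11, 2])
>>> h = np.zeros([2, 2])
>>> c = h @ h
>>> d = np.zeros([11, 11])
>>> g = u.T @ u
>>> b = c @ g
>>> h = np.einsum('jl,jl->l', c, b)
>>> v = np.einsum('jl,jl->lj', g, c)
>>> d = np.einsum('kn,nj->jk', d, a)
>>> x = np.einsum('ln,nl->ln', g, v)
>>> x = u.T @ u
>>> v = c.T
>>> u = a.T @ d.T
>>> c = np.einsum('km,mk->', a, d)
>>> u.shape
(2, 2)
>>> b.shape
(2, 2)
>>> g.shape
(2, 2)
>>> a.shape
(11, 2)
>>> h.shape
(2,)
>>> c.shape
()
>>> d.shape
(2, 11)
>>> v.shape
(2, 2)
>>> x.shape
(2, 2)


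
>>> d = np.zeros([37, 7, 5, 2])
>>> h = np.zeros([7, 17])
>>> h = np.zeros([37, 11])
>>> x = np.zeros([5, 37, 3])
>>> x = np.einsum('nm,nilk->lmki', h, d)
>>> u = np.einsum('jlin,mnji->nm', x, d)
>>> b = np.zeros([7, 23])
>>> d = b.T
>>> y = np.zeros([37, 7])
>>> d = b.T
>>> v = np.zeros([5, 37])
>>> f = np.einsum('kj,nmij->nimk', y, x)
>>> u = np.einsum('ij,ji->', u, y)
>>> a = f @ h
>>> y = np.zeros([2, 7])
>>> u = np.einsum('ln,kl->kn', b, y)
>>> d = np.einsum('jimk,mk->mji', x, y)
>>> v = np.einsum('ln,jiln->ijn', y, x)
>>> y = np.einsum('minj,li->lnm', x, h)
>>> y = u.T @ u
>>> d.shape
(2, 5, 11)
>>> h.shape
(37, 11)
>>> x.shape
(5, 11, 2, 7)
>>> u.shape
(2, 23)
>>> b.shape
(7, 23)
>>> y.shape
(23, 23)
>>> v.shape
(11, 5, 7)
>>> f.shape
(5, 2, 11, 37)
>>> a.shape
(5, 2, 11, 11)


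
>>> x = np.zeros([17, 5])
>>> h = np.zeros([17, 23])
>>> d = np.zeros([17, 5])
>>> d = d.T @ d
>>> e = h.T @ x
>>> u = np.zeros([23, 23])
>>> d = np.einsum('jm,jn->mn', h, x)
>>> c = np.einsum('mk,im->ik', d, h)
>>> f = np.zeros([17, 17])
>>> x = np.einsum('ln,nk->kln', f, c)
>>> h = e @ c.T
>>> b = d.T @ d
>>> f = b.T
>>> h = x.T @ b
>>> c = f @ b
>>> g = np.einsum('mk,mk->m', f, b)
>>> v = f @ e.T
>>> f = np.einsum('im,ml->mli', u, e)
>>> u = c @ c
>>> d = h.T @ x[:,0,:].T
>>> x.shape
(5, 17, 17)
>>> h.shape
(17, 17, 5)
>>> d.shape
(5, 17, 5)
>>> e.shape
(23, 5)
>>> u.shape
(5, 5)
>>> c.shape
(5, 5)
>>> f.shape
(23, 5, 23)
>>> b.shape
(5, 5)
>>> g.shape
(5,)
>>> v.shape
(5, 23)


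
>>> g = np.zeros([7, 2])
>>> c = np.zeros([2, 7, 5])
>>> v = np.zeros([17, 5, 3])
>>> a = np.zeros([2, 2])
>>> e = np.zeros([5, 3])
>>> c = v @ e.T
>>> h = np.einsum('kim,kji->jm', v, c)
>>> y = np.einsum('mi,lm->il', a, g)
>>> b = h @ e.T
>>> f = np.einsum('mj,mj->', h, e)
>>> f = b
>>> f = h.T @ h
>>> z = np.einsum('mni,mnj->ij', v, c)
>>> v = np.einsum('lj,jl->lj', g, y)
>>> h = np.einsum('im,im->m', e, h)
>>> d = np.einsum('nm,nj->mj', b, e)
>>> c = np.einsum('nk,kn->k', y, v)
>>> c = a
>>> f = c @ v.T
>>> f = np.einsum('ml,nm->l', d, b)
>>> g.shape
(7, 2)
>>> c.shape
(2, 2)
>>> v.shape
(7, 2)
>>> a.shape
(2, 2)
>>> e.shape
(5, 3)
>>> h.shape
(3,)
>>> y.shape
(2, 7)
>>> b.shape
(5, 5)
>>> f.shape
(3,)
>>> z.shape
(3, 5)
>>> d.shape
(5, 3)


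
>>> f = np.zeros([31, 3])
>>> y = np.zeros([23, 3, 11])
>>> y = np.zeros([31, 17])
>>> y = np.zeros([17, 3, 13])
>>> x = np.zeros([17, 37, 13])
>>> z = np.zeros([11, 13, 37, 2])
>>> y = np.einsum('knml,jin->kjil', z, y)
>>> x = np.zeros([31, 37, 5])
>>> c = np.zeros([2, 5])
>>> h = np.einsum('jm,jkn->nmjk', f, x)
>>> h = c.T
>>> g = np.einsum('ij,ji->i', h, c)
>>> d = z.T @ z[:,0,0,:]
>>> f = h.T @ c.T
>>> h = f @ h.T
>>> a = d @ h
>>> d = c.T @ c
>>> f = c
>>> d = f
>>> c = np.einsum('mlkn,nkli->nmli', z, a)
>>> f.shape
(2, 5)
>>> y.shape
(11, 17, 3, 2)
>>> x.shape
(31, 37, 5)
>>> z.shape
(11, 13, 37, 2)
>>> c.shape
(2, 11, 13, 5)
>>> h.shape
(2, 5)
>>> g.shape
(5,)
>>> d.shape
(2, 5)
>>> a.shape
(2, 37, 13, 5)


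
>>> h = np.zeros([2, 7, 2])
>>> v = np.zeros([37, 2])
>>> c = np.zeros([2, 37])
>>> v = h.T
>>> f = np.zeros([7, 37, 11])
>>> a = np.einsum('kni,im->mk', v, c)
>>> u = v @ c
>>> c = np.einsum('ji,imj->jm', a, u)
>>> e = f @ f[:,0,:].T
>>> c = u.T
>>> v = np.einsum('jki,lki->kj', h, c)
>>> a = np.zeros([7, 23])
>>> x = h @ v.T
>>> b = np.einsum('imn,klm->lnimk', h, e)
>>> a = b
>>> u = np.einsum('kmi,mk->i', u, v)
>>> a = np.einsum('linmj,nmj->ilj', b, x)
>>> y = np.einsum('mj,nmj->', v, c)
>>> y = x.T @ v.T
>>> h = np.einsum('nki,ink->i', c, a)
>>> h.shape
(2,)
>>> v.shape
(7, 2)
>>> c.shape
(37, 7, 2)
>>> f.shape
(7, 37, 11)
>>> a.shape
(2, 37, 7)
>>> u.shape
(37,)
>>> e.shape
(7, 37, 7)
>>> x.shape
(2, 7, 7)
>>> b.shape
(37, 2, 2, 7, 7)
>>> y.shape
(7, 7, 7)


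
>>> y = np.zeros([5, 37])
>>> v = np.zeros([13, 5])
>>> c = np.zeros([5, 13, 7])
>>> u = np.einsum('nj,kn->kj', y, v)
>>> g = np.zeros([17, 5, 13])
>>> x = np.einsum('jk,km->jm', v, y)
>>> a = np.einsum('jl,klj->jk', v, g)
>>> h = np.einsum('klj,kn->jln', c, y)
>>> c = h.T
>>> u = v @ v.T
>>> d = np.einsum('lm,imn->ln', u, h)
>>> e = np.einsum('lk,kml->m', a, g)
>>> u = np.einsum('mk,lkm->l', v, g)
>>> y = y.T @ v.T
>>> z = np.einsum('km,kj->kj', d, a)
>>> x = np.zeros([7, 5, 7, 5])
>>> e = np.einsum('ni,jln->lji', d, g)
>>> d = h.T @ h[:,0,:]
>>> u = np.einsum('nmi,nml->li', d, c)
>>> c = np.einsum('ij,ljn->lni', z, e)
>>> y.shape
(37, 13)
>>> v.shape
(13, 5)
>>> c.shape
(5, 37, 13)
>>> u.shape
(7, 37)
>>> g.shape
(17, 5, 13)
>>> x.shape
(7, 5, 7, 5)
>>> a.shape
(13, 17)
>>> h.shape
(7, 13, 37)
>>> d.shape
(37, 13, 37)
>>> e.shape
(5, 17, 37)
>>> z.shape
(13, 17)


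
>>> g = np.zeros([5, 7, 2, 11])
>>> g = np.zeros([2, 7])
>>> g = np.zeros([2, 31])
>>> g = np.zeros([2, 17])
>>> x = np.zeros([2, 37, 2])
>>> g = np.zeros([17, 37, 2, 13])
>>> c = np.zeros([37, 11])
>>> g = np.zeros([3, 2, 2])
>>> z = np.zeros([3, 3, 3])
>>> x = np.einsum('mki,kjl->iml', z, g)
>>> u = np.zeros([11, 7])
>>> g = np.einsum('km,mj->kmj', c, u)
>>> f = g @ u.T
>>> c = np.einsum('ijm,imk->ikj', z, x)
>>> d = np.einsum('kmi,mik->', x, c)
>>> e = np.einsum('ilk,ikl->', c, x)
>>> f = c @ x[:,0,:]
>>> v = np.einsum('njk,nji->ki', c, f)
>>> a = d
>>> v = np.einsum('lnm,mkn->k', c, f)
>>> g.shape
(37, 11, 7)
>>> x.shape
(3, 3, 2)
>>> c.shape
(3, 2, 3)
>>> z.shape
(3, 3, 3)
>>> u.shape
(11, 7)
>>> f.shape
(3, 2, 2)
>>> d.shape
()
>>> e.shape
()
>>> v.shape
(2,)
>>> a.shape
()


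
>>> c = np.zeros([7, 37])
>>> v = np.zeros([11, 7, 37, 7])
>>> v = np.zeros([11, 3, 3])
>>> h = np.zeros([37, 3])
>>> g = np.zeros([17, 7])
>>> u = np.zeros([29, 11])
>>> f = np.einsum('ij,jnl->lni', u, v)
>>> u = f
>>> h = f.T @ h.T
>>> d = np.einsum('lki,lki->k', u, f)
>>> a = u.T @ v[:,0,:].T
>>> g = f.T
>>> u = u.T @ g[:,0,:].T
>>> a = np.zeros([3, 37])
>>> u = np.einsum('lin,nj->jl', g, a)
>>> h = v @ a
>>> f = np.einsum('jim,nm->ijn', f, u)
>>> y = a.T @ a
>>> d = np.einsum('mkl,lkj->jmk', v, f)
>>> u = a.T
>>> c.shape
(7, 37)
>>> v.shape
(11, 3, 3)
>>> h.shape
(11, 3, 37)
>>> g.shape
(29, 3, 3)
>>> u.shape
(37, 3)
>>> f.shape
(3, 3, 37)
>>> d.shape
(37, 11, 3)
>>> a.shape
(3, 37)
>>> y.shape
(37, 37)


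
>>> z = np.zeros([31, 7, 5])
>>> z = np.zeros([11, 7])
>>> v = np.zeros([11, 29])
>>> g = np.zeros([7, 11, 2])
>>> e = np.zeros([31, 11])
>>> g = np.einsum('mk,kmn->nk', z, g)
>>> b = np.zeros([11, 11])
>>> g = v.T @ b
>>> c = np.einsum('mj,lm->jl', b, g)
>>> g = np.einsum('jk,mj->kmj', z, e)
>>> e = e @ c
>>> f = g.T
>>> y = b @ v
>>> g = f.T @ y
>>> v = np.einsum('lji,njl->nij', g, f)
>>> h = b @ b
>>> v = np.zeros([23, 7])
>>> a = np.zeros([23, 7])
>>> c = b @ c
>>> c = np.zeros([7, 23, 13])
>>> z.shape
(11, 7)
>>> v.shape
(23, 7)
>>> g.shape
(7, 31, 29)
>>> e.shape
(31, 29)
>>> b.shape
(11, 11)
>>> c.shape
(7, 23, 13)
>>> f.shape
(11, 31, 7)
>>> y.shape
(11, 29)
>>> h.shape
(11, 11)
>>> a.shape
(23, 7)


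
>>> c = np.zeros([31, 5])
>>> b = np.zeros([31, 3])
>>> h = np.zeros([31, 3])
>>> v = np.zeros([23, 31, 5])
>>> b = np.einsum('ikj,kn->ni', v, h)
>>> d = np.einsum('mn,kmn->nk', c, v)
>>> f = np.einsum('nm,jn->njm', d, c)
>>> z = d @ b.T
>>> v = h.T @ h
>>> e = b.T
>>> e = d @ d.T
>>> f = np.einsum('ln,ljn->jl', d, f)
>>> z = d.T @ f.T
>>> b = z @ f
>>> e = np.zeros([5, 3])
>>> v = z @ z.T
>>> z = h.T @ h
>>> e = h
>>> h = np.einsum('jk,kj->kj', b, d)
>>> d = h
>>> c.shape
(31, 5)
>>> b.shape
(23, 5)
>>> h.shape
(5, 23)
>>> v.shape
(23, 23)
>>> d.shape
(5, 23)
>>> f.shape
(31, 5)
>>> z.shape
(3, 3)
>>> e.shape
(31, 3)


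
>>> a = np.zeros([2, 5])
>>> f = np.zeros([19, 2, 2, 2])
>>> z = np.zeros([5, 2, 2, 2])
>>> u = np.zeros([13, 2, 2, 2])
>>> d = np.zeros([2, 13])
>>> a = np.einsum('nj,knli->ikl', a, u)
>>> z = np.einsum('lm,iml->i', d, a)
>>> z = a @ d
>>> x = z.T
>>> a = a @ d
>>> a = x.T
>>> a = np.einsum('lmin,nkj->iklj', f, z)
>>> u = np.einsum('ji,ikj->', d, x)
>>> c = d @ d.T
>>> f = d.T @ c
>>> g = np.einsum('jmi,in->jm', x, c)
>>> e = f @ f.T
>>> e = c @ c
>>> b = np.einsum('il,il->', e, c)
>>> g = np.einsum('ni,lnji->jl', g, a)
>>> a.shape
(2, 13, 19, 13)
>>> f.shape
(13, 2)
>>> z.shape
(2, 13, 13)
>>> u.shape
()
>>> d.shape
(2, 13)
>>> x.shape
(13, 13, 2)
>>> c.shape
(2, 2)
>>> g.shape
(19, 2)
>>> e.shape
(2, 2)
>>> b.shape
()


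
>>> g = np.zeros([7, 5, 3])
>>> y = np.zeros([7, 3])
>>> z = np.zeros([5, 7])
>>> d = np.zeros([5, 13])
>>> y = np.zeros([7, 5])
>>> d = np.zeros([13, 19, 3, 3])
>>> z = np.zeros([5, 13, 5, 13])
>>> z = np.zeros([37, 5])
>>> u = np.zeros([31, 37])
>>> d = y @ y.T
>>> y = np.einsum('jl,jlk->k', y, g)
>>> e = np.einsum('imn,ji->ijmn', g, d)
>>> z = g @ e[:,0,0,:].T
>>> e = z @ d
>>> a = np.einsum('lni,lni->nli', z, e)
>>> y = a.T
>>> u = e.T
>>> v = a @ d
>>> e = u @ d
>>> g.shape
(7, 5, 3)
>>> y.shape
(7, 7, 5)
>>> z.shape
(7, 5, 7)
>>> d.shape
(7, 7)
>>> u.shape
(7, 5, 7)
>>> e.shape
(7, 5, 7)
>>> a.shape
(5, 7, 7)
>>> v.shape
(5, 7, 7)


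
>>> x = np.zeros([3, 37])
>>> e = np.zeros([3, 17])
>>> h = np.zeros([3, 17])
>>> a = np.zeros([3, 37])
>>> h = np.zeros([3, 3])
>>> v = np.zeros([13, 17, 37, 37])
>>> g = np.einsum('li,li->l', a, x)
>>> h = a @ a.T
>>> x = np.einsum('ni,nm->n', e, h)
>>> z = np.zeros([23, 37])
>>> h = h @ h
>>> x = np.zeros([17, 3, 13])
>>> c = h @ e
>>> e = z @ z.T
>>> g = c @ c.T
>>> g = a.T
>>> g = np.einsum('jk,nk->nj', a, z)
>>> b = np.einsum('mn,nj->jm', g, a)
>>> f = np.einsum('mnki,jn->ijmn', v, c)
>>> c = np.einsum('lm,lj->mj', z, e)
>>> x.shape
(17, 3, 13)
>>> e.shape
(23, 23)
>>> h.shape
(3, 3)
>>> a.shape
(3, 37)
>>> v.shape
(13, 17, 37, 37)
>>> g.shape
(23, 3)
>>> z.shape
(23, 37)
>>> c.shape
(37, 23)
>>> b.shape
(37, 23)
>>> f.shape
(37, 3, 13, 17)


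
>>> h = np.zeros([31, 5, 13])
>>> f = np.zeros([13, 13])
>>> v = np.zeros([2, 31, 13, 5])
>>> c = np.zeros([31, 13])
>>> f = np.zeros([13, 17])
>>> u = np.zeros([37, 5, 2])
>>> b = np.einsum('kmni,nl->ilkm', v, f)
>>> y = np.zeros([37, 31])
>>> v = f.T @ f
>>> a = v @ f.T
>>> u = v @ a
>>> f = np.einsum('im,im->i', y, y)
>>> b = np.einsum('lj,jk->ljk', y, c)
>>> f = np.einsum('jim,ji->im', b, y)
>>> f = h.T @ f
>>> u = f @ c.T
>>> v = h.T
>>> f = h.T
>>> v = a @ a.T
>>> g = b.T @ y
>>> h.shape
(31, 5, 13)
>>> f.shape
(13, 5, 31)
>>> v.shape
(17, 17)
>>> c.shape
(31, 13)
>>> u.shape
(13, 5, 31)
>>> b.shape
(37, 31, 13)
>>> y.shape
(37, 31)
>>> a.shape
(17, 13)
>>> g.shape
(13, 31, 31)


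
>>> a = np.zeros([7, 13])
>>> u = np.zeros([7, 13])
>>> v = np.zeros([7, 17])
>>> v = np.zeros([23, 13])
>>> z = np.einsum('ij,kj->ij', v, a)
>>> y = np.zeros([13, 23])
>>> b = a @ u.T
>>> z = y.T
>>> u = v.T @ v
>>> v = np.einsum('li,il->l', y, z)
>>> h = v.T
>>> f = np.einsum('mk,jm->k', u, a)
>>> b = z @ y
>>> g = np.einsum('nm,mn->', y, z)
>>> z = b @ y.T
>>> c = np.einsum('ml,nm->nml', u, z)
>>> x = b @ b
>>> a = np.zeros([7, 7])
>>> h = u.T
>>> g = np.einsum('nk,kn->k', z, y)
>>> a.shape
(7, 7)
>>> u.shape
(13, 13)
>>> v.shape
(13,)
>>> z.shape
(23, 13)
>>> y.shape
(13, 23)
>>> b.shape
(23, 23)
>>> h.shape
(13, 13)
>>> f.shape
(13,)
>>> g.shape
(13,)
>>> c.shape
(23, 13, 13)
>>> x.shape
(23, 23)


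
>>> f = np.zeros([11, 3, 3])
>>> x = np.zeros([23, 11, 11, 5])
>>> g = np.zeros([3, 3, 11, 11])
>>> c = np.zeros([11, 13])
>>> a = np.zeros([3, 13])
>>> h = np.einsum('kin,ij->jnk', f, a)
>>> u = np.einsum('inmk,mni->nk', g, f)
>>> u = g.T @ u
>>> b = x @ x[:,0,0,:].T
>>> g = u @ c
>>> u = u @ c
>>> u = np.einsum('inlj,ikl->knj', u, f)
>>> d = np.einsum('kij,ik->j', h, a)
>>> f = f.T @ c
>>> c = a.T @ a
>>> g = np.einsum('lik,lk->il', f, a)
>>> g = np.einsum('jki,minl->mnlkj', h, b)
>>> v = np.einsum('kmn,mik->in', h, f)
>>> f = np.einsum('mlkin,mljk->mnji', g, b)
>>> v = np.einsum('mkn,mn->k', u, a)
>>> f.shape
(23, 13, 11, 3)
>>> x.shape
(23, 11, 11, 5)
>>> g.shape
(23, 11, 23, 3, 13)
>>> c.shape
(13, 13)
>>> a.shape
(3, 13)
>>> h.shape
(13, 3, 11)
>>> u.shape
(3, 11, 13)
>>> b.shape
(23, 11, 11, 23)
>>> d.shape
(11,)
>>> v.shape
(11,)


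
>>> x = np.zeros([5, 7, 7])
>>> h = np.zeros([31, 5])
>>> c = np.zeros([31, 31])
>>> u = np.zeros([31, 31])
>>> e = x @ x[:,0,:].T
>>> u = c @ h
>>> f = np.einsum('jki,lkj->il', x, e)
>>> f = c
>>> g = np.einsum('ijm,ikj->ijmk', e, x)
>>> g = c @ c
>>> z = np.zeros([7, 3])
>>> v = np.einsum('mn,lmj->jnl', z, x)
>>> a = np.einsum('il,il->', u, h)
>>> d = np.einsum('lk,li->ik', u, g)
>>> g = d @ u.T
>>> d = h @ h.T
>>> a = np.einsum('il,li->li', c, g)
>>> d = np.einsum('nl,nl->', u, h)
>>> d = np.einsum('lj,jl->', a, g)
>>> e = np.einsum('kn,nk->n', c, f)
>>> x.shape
(5, 7, 7)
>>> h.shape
(31, 5)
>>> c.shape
(31, 31)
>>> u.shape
(31, 5)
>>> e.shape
(31,)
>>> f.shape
(31, 31)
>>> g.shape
(31, 31)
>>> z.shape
(7, 3)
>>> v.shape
(7, 3, 5)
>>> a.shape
(31, 31)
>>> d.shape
()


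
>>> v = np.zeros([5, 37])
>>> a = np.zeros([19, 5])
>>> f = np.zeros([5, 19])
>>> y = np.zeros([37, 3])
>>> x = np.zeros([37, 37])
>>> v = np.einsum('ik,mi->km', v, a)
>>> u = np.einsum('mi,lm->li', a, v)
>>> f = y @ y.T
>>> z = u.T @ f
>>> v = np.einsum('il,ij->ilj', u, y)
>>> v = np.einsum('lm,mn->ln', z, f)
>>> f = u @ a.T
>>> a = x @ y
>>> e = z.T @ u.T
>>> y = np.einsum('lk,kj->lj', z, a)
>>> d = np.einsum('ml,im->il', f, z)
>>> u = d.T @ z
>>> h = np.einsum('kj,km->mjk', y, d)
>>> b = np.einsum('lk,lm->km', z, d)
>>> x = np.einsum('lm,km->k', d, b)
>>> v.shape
(5, 37)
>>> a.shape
(37, 3)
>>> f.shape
(37, 19)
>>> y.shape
(5, 3)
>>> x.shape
(37,)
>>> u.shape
(19, 37)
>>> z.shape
(5, 37)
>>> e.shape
(37, 37)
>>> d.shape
(5, 19)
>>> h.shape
(19, 3, 5)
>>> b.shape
(37, 19)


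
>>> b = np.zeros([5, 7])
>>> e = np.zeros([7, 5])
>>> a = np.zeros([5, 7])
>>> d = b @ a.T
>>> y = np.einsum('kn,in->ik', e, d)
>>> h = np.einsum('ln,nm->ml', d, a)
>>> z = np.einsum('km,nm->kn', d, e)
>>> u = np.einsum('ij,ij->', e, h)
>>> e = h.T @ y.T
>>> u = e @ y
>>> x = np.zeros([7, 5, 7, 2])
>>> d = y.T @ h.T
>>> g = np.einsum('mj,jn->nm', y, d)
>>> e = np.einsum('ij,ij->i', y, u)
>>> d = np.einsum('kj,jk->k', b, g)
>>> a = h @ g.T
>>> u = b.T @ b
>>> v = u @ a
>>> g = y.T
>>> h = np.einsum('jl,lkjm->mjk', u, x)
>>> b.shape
(5, 7)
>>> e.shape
(5,)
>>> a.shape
(7, 7)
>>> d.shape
(5,)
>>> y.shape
(5, 7)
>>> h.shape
(2, 7, 5)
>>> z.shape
(5, 7)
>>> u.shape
(7, 7)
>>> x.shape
(7, 5, 7, 2)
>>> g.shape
(7, 5)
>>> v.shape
(7, 7)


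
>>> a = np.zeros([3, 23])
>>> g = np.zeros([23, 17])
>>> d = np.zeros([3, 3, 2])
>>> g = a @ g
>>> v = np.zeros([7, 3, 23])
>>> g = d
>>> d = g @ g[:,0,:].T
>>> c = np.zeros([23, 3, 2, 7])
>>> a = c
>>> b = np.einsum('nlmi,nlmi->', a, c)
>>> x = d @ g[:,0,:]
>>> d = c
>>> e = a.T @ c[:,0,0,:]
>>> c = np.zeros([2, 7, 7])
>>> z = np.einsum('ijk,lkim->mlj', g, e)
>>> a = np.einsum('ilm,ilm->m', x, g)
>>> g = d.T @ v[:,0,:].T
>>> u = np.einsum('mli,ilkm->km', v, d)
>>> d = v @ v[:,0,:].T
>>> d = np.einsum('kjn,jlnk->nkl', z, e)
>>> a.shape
(2,)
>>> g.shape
(7, 2, 3, 7)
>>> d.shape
(3, 7, 2)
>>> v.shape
(7, 3, 23)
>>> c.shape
(2, 7, 7)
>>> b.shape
()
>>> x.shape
(3, 3, 2)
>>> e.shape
(7, 2, 3, 7)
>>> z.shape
(7, 7, 3)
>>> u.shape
(2, 7)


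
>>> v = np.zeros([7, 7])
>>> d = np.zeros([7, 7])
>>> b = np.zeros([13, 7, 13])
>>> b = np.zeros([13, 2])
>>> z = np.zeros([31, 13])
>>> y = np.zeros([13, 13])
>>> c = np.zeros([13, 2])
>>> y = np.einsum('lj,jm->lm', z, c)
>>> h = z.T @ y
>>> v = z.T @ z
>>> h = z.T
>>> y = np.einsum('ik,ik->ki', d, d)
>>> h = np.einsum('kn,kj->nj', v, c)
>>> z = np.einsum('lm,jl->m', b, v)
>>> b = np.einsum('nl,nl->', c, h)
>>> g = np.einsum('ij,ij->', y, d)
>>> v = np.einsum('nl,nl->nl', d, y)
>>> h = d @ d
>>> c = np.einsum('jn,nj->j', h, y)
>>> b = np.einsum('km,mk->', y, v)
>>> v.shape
(7, 7)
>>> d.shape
(7, 7)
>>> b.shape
()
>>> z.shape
(2,)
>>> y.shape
(7, 7)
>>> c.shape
(7,)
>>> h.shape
(7, 7)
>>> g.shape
()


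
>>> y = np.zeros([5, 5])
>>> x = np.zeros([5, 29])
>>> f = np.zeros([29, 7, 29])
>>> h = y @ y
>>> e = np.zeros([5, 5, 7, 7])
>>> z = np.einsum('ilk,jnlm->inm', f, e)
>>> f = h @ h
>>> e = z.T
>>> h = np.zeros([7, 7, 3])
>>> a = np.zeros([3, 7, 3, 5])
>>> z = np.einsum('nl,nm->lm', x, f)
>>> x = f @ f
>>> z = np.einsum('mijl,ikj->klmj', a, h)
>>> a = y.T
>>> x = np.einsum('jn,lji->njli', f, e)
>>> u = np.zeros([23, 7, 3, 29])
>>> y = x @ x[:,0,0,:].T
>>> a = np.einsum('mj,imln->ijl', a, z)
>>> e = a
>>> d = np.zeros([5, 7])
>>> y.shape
(5, 5, 7, 5)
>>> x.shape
(5, 5, 7, 29)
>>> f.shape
(5, 5)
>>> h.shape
(7, 7, 3)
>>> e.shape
(7, 5, 3)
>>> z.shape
(7, 5, 3, 3)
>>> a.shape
(7, 5, 3)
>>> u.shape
(23, 7, 3, 29)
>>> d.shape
(5, 7)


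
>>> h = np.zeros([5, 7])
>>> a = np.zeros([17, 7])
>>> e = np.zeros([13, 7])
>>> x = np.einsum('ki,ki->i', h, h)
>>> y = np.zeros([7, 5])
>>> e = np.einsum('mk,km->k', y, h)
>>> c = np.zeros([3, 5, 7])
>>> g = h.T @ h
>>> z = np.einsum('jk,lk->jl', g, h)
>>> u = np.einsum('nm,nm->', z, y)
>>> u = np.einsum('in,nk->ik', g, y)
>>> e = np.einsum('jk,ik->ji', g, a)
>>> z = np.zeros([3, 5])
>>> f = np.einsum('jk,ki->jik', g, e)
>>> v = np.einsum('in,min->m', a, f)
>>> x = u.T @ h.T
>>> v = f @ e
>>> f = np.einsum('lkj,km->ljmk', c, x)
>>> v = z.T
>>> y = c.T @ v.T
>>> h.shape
(5, 7)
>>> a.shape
(17, 7)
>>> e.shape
(7, 17)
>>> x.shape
(5, 5)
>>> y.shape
(7, 5, 5)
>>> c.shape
(3, 5, 7)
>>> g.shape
(7, 7)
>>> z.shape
(3, 5)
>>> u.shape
(7, 5)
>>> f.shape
(3, 7, 5, 5)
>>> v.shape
(5, 3)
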